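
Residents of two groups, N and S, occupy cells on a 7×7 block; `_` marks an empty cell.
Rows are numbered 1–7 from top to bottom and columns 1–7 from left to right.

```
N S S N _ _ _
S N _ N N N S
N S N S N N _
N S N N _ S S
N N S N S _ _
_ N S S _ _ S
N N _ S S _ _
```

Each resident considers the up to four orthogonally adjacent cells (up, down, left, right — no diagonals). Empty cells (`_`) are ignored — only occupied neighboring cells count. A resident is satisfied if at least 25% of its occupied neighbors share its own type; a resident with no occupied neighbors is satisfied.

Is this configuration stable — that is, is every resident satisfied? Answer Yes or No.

No

(1,1)N 0/2 ✗
(1,2)S 1/3 ✓
(1,3)S 1/2 ✓
(1,4)N 1/2 ✓
(2,1)S 0/3 ✗
(2,2)N 0/3 ✗
(2,4)N 2/3 ✓
(2,5)N 3/3 ✓
(2,6)N 2/3 ✓
(2,7)S 0/1 ✗
(3,1)N 1/3 ✓
(3,2)S 1/4 ✓
(3,3)N 1/3 ✓
(3,4)S 0/4 ✗
(3,5)N 2/3 ✓
(3,6)N 2/3 ✓
(4,1)N 2/3 ✓
(4,2)S 1/4 ✓
(4,3)N 2/4 ✓
(4,4)N 2/3 ✓
(4,6)S 1/2 ✓
(4,7)S 1/1 ✓
(5,1)N 2/2 ✓
(5,2)N 2/4 ✓
(5,3)S 1/4 ✓
(5,4)N 1/4 ✓
(5,5)S 0/1 ✗
(6,2)N 2/3 ✓
(6,3)S 2/3 ✓
(6,4)S 2/3 ✓
(6,7)S 0/0 ✓
(7,1)N 1/1 ✓
(7,2)N 2/2 ✓
(7,4)S 2/2 ✓
(7,5)S 1/1 ✓
For instance (1,1) has only 0/2 same-type neighbors, below 1/4.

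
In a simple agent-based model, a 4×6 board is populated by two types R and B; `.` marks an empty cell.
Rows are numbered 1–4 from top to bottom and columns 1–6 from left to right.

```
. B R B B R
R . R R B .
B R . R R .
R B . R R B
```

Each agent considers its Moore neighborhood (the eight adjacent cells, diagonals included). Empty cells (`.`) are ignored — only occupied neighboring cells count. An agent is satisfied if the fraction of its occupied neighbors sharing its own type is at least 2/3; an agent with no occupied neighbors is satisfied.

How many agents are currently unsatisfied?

13

Row 1: (1,2)B 0/3 not · (1,3)R 2/4 not · (1,4)B 2/5 not · (1,5)B 2/4 not · (1,6)R 0/2 not
Row 2: (2,1)R 1/3 not · (2,3)R 4/6 satisfied · (2,4)R 4/7 not · (2,5)B 2/6 not
Row 3: (3,1)B 1/4 not · (3,2)R 3/5 not · (3,4)R 5/6 satisfied · (3,5)R 4/6 satisfied
Row 4: (4,1)R 1/3 not · (4,2)B 1/3 not · (4,4)R 3/3 satisfied · (4,5)R 3/4 satisfied · (4,6)B 0/2 not
Unsatisfied: (1,2), (1,3), (1,4), (1,5), (1,6), (2,1), (2,4), (2,5), (3,1), (3,2), (4,1), (4,2), (4,6) — 13 in total.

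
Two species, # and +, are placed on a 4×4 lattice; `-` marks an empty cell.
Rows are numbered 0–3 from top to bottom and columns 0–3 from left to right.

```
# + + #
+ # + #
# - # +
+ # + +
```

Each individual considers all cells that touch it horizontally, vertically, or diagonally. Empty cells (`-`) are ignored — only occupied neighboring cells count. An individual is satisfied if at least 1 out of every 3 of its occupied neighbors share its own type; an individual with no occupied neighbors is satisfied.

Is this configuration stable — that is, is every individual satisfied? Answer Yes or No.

(0,0)# 1/3 satisfied
(0,1)+ 3/5 satisfied
(0,2)+ 2/5 satisfied
(0,3)# 1/3 satisfied
(1,0)+ 1/4 not
(1,1)# 3/7 satisfied
(1,2)+ 3/7 satisfied
(1,3)# 2/5 satisfied
(2,0)# 2/4 satisfied
(2,2)# 3/7 satisfied
(2,3)+ 3/5 satisfied
(3,0)+ 0/2 not
(3,1)# 2/4 satisfied
(3,2)+ 2/4 satisfied
(3,3)+ 2/3 satisfied
For instance (1,0) has only 1/4 same-type neighbors, below 1/3.

No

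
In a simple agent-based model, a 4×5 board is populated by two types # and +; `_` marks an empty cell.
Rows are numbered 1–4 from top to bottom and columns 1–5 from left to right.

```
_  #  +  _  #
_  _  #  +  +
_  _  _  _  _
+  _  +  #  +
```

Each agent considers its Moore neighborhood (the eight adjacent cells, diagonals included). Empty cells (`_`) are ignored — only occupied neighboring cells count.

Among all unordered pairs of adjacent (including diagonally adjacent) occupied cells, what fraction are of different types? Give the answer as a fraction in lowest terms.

Scan each occupied cell's neighbors to the right and below (and the two forward diagonals) so each pair is counted once.
Row 1: #(1,2)–+(1,3)≠ #(1,2)–#(2,3)= +(1,3)–#(2,3)≠ +(1,3)–+(2,4)= #(1,5)–+(2,5)≠ #(1,5)–+(2,4)≠  → 4/6 unlike.
Row 2: #(2,3)–+(2,4)≠ +(2,4)–+(2,5)=  → 1/2 unlike.
Row 4: +(4,3)–#(4,4)≠ #(4,4)–+(4,5)≠  → 2/2 unlike.
Total adjacent occupied pairs: 10; unlike-type pairs: 7.
7/10 is already in lowest terms.

7/10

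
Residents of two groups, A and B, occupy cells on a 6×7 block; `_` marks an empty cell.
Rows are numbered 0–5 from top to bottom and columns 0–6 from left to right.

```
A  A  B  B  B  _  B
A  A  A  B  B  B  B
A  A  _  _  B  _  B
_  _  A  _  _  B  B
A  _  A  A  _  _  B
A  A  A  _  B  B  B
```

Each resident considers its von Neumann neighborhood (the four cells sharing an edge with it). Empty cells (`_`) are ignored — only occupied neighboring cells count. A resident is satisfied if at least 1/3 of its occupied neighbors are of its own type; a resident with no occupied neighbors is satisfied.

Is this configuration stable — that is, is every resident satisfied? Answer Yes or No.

Yes

Row 0: (0,0)A 2/2 satisfied · (0,1)A 2/3 satisfied · (0,2)B 1/3 satisfied · (0,3)B 3/3 satisfied · (0,4)B 2/2 satisfied · (0,6)B 1/1 satisfied
Row 1: (1,0)A 3/3 satisfied · (1,1)A 4/4 satisfied · (1,2)A 1/3 satisfied · (1,3)B 2/3 satisfied · (1,4)B 4/4 satisfied · (1,5)B 2/2 satisfied · (1,6)B 3/3 satisfied
Row 2: (2,0)A 2/2 satisfied · (2,1)A 2/2 satisfied · (2,4)B 1/1 satisfied · (2,6)B 2/2 satisfied
Row 3: (3,2)A 1/1 satisfied · (3,5)B 1/1 satisfied · (3,6)B 3/3 satisfied
Row 4: (4,0)A 1/1 satisfied · (4,2)A 3/3 satisfied · (4,3)A 1/1 satisfied · (4,6)B 2/2 satisfied
Row 5: (5,0)A 2/2 satisfied · (5,1)A 2/2 satisfied · (5,2)A 2/2 satisfied · (5,4)B 1/1 satisfied · (5,5)B 2/2 satisfied · (5,6)B 2/2 satisfied
All meet the threshold, so the configuration is stable.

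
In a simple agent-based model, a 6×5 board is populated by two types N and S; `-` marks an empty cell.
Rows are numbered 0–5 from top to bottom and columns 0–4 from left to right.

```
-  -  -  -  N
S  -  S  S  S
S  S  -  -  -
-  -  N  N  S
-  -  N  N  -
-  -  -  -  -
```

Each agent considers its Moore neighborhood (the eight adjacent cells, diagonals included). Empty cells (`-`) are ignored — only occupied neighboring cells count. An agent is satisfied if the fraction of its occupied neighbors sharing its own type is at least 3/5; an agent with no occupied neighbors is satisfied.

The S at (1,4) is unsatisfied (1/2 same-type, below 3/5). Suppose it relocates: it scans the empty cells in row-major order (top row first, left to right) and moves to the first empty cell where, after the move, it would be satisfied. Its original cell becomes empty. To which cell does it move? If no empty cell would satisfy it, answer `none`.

(0,0)

Vacating (1,4). Empty cells in order:
  (0,0): 1/1 same-type → satisfied — stop here.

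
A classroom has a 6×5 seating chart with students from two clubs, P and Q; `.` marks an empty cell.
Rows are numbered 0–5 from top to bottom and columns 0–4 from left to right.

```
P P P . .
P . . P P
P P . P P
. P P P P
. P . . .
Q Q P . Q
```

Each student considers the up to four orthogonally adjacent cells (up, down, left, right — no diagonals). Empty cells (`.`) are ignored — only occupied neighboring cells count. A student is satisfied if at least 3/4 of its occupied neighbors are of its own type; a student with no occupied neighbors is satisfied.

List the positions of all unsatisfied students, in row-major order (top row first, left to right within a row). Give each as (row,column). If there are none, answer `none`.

(4,1), (5,1), (5,2)

(0,0)P 2/2 ✓
(0,1)P 2/2 ✓
(0,2)P 1/1 ✓
(1,0)P 2/2 ✓
(1,3)P 2/2 ✓
(1,4)P 2/2 ✓
(2,0)P 2/2 ✓
(2,1)P 2/2 ✓
(2,3)P 3/3 ✓
(2,4)P 3/3 ✓
(3,1)P 3/3 ✓
(3,2)P 2/2 ✓
(3,3)P 3/3 ✓
(3,4)P 2/2 ✓
(4,1)P 1/2 ✗
(5,0)Q 1/1 ✓
(5,1)Q 1/3 ✗
(5,2)P 0/1 ✗
(5,4)Q 0/0 ✓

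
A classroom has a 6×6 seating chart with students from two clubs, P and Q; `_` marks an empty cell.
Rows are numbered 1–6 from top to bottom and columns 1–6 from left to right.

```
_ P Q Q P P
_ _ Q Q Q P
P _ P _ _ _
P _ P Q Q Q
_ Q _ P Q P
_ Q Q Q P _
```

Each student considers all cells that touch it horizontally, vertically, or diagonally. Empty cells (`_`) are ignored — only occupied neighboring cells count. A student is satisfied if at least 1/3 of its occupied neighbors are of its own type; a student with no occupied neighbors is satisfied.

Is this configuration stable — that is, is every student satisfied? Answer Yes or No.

Row 1: (1,2)P 0/2 ✗ · (1,3)Q 3/4 ✓ · (1,4)Q 4/5 ✓ · (1,5)P 2/5 ✓ · (1,6)P 2/3 ✓
Row 2: (2,3)Q 3/5 ✓ · (2,4)Q 4/6 ✓ · (2,5)Q 2/5 ✓ · (2,6)P 2/3 ✓
Row 3: (3,1)P 1/1 ✓ · (3,3)P 1/4 ✗
Row 4: (4,1)P 1/2 ✓ · (4,3)P 2/4 ✓ · (4,4)Q 2/5 ✓ · (4,5)Q 3/5 ✓ · (4,6)Q 2/3 ✓
Row 5: (5,2)Q 2/4 ✓ · (5,4)P 2/7 ✗ · (5,5)Q 4/7 ✓ · (5,6)P 1/4 ✗
Row 6: (6,2)Q 2/2 ✓ · (6,3)Q 3/4 ✓ · (6,4)Q 2/4 ✓ · (6,5)P 2/4 ✓
For instance (1,2) has only 0/2 same-type neighbors, below 1/3.

No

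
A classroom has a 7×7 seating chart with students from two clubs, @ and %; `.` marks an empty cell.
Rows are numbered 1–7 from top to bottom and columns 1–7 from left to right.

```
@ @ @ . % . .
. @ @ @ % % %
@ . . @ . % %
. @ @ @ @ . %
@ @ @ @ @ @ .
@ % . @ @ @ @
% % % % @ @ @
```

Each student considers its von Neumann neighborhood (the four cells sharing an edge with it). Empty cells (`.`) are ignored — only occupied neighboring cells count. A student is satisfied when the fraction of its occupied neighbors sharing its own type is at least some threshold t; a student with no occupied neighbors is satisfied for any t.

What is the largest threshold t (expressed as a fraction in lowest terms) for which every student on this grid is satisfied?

(1,1)@ 1/1
(1,2)@ 3/3
(1,3)@ 2/2
(1,5)% 1/1
(2,2)@ 2/2
(2,3)@ 3/3
(2,4)@ 2/3
(2,5)% 2/3
(2,6)% 3/3
(2,7)% 2/2
(3,1)@ — no occupied neighbors
(3,4)@ 2/2
(3,6)% 2/2
(3,7)% 3/3
(4,2)@ 2/2
(4,3)@ 3/3
(4,4)@ 4/4
(4,5)@ 2/2
(4,7)% 1/1
(5,1)@ 2/2
(5,2)@ 3/4
(5,3)@ 3/3
(5,4)@ 4/4
(5,5)@ 4/4
(5,6)@ 2/2
(6,1)@ 1/3
(6,2)% 1/3
(6,4)@ 2/3
(6,5)@ 4/4
(6,6)@ 4/4
(6,7)@ 2/2
(7,1)% 1/2
(7,2)% 3/3
(7,3)% 2/2
(7,4)% 1/3
(7,5)@ 2/3
(7,6)@ 3/3
(7,7)@ 2/2
The smallest same-type fraction is 1/3 at (6,1), which reduces to 1/3. Any threshold above that leaves this student unsatisfied.

1/3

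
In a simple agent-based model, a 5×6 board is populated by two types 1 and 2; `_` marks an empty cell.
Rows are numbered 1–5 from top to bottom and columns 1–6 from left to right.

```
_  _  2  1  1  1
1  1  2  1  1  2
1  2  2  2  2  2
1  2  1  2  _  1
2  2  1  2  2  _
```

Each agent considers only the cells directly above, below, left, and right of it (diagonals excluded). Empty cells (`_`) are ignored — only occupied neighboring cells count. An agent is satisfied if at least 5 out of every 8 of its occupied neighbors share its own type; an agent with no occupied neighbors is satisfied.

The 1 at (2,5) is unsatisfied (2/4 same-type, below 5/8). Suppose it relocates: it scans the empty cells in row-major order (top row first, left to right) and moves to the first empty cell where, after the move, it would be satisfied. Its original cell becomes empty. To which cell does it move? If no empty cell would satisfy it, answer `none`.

Vacating (2,5). Empty cells in order:
  (1,1): 1/1 same-type → satisfied — stop here.

(1,1)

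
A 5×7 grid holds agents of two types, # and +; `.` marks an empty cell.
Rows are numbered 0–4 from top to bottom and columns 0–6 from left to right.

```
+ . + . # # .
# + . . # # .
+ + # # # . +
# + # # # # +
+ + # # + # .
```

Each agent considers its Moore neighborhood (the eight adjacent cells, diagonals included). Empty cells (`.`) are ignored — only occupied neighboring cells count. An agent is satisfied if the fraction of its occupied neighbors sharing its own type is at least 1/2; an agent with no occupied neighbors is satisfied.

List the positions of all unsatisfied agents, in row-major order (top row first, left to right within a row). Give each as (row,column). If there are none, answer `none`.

Row 0: (0,0)+ 1/2 satisfied · (0,2)+ 1/1 satisfied · (0,4)# 3/3 satisfied · (0,5)# 3/3 satisfied
Row 1: (1,0)# 0/4 not · (1,1)+ 4/6 satisfied · (1,4)# 5/5 satisfied · (1,5)# 4/5 satisfied
Row 2: (2,0)+ 3/5 satisfied · (2,1)+ 3/7 not · (2,2)# 3/6 satisfied · (2,3)# 6/6 satisfied · (2,4)# 6/6 satisfied · (2,6)+ 1/3 not
Row 3: (3,0)# 0/5 not · (3,1)+ 4/8 satisfied · (3,2)# 5/8 satisfied · (3,3)# 7/8 satisfied · (3,4)# 6/7 satisfied · (3,5)# 3/6 satisfied · (3,6)+ 1/3 not
Row 4: (4,0)+ 2/3 satisfied · (4,1)+ 2/5 not · (4,2)# 3/5 satisfied · (4,3)# 4/5 satisfied · (4,4)+ 0/5 not · (4,5)# 2/4 satisfied

(1,0), (2,1), (2,6), (3,0), (3,6), (4,1), (4,4)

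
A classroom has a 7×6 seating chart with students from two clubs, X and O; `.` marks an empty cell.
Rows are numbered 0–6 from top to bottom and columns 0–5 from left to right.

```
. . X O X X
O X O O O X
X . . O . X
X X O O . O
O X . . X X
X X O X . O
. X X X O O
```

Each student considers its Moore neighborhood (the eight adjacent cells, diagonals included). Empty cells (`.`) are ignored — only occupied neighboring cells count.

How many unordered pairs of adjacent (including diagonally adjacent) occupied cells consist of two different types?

Scan each occupied cell's neighbors to the right and below (and the two forward diagonals) so each pair is counted once.
From row 0: 7 unlike of 14 pairs (running 7/14).
From row 1: 5 unlike of 12 pairs (running 12/26).
From row 2: 1 unlike of 5 pairs (running 13/31).
From row 3: 7 unlike of 11 pairs (running 20/42).
From row 4: 6 unlike of 10 pairs (running 26/52).
From row 5: 6 unlike of 14 pairs (running 32/66).
From row 6: 1 unlike of 4 pairs (running 33/70).
Total adjacent occupied pairs: 70; unlike-type pairs: 33.

33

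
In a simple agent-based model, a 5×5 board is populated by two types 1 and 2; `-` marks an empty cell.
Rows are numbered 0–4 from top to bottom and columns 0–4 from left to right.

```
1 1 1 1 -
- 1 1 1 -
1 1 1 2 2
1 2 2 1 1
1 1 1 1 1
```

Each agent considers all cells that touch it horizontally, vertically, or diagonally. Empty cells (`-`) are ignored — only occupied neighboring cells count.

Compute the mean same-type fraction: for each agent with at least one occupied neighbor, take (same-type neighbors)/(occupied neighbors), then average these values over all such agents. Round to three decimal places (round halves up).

0.692

Row 0: (0,0)1 2/2 · (0,1)1 4/4 · (0,2)1 5/5 · (0,3)1 3/3
Row 1: (1,1)1 7/7 · (1,2)1 7/8 · (1,3)1 4/6
Row 2: (2,0)1 3/4 · (2,1)1 5/7 · (2,2)1 5/8 · (2,3)2 2/7 · (2,4)2 1/4
Row 3: (3,0)1 4/5 · (3,1)2 1/8 · (3,2)2 2/8 · (3,3)1 5/8 · (3,4)1 3/5
Row 4: (4,0)1 2/3 · (4,1)1 3/5 · (4,2)1 3/5 · (4,3)1 4/5 · (4,4)1 3/3
Sum over 22 agents: 2/2 + 4/4 + 5/5 + 3/3 + 7/7 + 7/8 + 4/6 + 3/4 + 5/7 + 5/8 + 2/7 + 1/4 + 4/5 + 1/8 + 2/8 + 5/8 + 3/5 + 2/3 + 3/5 + 3/5 + 4/5 + 3/3 = 457/30; mean = 457/30 ÷ 22 = 457/660 = 0.692424… → 0.692.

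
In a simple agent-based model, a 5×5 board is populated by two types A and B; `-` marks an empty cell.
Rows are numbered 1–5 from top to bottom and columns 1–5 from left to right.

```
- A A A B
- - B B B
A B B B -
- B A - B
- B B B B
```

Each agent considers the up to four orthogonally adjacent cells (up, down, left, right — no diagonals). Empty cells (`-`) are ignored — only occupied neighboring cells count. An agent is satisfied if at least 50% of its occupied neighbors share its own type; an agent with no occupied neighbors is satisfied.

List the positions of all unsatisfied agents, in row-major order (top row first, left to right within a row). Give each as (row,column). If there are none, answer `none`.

(1,4), (3,1), (4,3)

Row 1: (1,2)A 1/1 ok · (1,3)A 2/3 ok · (1,4)A 1/3 unhappy · (1,5)B 1/2 ok
Row 2: (2,3)B 2/3 ok · (2,4)B 3/4 ok · (2,5)B 2/2 ok
Row 3: (3,1)A 0/1 unhappy · (3,2)B 2/3 ok · (3,3)B 3/4 ok · (3,4)B 2/2 ok
Row 4: (4,2)B 2/3 ok · (4,3)A 0/3 unhappy · (4,5)B 1/1 ok
Row 5: (5,2)B 2/2 ok · (5,3)B 2/3 ok · (5,4)B 2/2 ok · (5,5)B 2/2 ok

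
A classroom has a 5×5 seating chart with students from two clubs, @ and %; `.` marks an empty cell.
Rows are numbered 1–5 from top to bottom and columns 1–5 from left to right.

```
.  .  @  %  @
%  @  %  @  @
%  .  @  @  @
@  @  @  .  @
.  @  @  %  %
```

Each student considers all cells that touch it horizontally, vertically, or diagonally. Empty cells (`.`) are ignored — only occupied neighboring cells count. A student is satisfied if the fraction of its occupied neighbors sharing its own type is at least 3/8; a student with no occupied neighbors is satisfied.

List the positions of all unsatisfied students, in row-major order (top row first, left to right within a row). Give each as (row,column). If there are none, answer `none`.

Row 1: (1,3)@ 2/4 ok · (1,4)% 1/5 unhappy · (1,5)@ 2/3 ok
Row 2: (2,1)% 1/2 ok · (2,2)@ 2/5 ok · (2,3)% 1/6 unhappy · (2,4)@ 6/8 ok · (2,5)@ 4/5 ok
Row 3: (3,1)% 1/4 unhappy · (3,3)@ 5/6 ok · (3,4)@ 6/7 ok · (3,5)@ 4/4 ok
Row 4: (4,1)@ 2/3 ok · (4,2)@ 5/6 ok · (4,3)@ 5/6 ok · (4,5)@ 2/4 ok
Row 5: (5,2)@ 4/4 ok · (5,3)@ 3/4 ok · (5,4)% 1/4 unhappy · (5,5)% 1/2 ok

(1,4), (2,3), (3,1), (5,4)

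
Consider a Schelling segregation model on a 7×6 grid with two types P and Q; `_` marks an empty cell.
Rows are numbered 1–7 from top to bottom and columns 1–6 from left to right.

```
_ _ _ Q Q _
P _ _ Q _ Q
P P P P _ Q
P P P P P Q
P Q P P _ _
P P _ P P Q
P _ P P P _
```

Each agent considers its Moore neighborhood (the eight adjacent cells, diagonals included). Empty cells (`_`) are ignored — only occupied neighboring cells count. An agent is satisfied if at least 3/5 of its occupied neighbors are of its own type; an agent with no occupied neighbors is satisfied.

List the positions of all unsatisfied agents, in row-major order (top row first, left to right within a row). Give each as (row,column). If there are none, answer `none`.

Row 1: (1,4)Q 2/2 satisfied · (1,5)Q 3/3 satisfied
Row 2: (2,1)P 2/2 satisfied · (2,4)Q 2/4 not · (2,6)Q 2/2 satisfied
Row 3: (3,1)P 4/4 satisfied · (3,2)P 6/6 satisfied · (3,3)P 5/6 satisfied · (3,4)P 4/5 satisfied · (3,6)Q 2/3 satisfied
Row 4: (4,1)P 4/5 satisfied · (4,2)P 7/8 satisfied · (4,3)P 7/8 satisfied · (4,4)P 6/6 satisfied · (4,5)P 3/5 satisfied · (4,6)Q 1/2 not
Row 5: (5,1)P 4/5 satisfied · (5,2)Q 0/7 not · (5,3)P 6/7 satisfied · (5,4)P 6/6 satisfied
Row 6: (6,1)P 3/4 satisfied · (6,2)P 5/6 satisfied · (6,4)P 6/6 satisfied · (6,5)P 4/5 satisfied · (6,6)Q 0/2 not
Row 7: (7,1)P 2/2 satisfied · (7,3)P 3/3 satisfied · (7,4)P 4/4 satisfied · (7,5)P 3/4 satisfied

(2,4), (4,6), (5,2), (6,6)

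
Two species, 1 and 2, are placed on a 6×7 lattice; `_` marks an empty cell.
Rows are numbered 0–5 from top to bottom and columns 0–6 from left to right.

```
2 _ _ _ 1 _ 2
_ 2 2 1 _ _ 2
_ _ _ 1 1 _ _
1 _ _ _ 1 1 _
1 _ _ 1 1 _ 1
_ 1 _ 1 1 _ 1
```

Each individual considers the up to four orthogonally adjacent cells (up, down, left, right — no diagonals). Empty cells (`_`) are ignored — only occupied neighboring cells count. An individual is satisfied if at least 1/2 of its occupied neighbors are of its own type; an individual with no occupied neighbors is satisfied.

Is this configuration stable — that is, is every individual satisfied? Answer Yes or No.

Row 0: (0,0)2 0/0 satisfied · (0,4)1 0/0 satisfied · (0,6)2 1/1 satisfied
Row 1: (1,1)2 1/1 satisfied · (1,2)2 1/2 satisfied · (1,3)1 1/2 satisfied · (1,6)2 1/1 satisfied
Row 2: (2,3)1 2/2 satisfied · (2,4)1 2/2 satisfied
Row 3: (3,0)1 1/1 satisfied · (3,4)1 3/3 satisfied · (3,5)1 1/1 satisfied
Row 4: (4,0)1 1/1 satisfied · (4,3)1 2/2 satisfied · (4,4)1 3/3 satisfied · (4,6)1 1/1 satisfied
Row 5: (5,1)1 0/0 satisfied · (5,3)1 2/2 satisfied · (5,4)1 2/2 satisfied · (5,6)1 1/1 satisfied
All meet the threshold, so the configuration is stable.

Yes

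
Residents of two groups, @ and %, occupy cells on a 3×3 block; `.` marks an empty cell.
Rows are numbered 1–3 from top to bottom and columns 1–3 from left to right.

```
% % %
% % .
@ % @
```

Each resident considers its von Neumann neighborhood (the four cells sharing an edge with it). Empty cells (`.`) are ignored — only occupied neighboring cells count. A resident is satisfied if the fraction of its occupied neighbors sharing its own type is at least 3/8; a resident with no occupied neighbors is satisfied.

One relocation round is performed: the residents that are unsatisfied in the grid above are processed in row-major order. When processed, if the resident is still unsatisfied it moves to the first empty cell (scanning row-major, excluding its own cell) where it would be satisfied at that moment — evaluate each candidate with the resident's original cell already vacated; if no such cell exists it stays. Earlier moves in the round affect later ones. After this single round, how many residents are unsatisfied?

Initially unsatisfied (in order): (3,1), (3,2), (3,3).
  (3,1): no empty cell satisfies it; stays.
  (3,2) → (2,3).
  (3,3) → (3,2).
Resulting grid:
% % %
% % %
@ @ .
All satisfied now.

0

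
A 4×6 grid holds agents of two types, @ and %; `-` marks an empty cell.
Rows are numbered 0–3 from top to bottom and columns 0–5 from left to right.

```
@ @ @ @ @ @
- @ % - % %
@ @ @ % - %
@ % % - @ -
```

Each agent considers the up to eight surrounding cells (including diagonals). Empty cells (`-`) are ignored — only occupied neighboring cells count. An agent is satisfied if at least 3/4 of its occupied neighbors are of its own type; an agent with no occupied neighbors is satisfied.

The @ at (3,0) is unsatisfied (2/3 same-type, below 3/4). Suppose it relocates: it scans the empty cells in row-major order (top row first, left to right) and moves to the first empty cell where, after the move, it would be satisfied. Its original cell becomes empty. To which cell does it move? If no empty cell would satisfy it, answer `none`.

Vacating (3,0). Empty cells in order:
  (1,0): 5/5 same-type → satisfied — stop here.

(1,0)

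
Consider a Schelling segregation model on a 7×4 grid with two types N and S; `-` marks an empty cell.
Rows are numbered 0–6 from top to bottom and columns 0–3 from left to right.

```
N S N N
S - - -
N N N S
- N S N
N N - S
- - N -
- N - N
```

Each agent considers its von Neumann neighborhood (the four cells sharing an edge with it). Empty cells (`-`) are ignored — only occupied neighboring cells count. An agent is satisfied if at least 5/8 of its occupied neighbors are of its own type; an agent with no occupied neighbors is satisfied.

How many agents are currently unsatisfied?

10

Row 0: (0,0)N 0/2 not · (0,1)S 0/2 not · (0,2)N 1/2 not · (0,3)N 1/1 satisfied
Row 1: (1,0)S 0/2 not
Row 2: (2,0)N 1/2 not · (2,1)N 3/3 satisfied · (2,2)N 1/3 not · (2,3)S 0/2 not
Row 3: (3,1)N 2/3 satisfied · (3,2)S 0/3 not · (3,3)N 0/3 not
Row 4: (4,0)N 1/1 satisfied · (4,1)N 2/2 satisfied · (4,3)S 0/1 not
Row 5: (5,2)N 0/0 satisfied
Row 6: (6,1)N 0/0 satisfied · (6,3)N 0/0 satisfied
Unsatisfied: (0,0), (0,1), (0,2), (1,0), (2,0), (2,2), (2,3), (3,2), (3,3), (4,3) — 10 in total.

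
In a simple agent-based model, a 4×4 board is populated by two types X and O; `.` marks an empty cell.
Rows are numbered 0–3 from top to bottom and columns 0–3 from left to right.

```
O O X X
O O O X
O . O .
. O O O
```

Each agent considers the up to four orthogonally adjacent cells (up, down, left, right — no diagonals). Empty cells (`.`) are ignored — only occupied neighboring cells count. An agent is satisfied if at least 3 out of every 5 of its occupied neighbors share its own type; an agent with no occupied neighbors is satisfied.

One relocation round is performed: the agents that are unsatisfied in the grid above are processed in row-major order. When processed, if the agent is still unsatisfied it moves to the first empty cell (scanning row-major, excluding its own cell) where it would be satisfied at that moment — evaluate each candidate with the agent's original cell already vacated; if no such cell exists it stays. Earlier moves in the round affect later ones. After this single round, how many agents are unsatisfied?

1

Initially unsatisfied (in order): (0,2), (1,2), (1,3).
  (0,2): no empty cell satisfies it; stays.
  (1,2) → (2,1).
  (1,3): now satisfied by earlier moves; stays.
Resulting grid:
O O X X
O O . X
O O O .
. O O O
Unsatisfied now: (0,2).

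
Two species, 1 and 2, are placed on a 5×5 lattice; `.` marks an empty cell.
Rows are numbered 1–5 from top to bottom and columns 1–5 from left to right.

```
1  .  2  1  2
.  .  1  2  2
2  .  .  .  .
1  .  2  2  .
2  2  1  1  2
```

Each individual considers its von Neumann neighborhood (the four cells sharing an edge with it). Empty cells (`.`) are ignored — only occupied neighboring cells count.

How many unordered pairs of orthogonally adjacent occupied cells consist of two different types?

Scan each occupied cell's neighbors to the right and below so each pair is counted once.
Row 1: 2(1,3)–1(1,4)≠ 2(1,3)–1(2,3)≠ 1(1,4)–2(1,5)≠ 1(1,4)–2(2,4)≠ 2(1,5)–2(2,5)=  → 4/5 unlike.
Row 2: 1(2,3)–2(2,4)≠ 2(2,4)–2(2,5)=  → 1/2 unlike.
Row 3: 2(3,1)–1(4,1)≠  → 1/1 unlike.
Row 4: 1(4,1)–2(5,1)≠ 2(4,3)–2(4,4)= 2(4,3)–1(5,3)≠ 2(4,4)–1(5,4)≠  → 3/4 unlike.
Row 5: 2(5,1)–2(5,2)= 2(5,2)–1(5,3)≠ 1(5,3)–1(5,4)= 1(5,4)–2(5,5)≠  → 2/4 unlike.
Total adjacent occupied pairs: 16; unlike-type pairs: 11.

11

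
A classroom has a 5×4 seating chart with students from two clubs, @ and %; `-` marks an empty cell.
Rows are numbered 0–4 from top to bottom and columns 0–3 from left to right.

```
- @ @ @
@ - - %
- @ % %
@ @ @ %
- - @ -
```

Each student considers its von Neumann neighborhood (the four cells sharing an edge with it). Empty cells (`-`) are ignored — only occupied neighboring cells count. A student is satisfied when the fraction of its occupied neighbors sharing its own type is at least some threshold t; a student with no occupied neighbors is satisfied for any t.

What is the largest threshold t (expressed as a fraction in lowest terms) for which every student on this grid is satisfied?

(0,1)@ 1/1
(0,2)@ 2/2
(0,3)@ 1/2
(1,0)@ — no occupied neighbors
(1,3)% 1/2
(2,1)@ 1/2
(2,2)% 1/3
(2,3)% 3/3
(3,0)@ 1/1
(3,1)@ 3/3
(3,2)@ 2/4
(3,3)% 1/2
(4,2)@ 1/1
The smallest same-type fraction is 1/3 at (2,2), which reduces to 1/3. Any threshold above that leaves this student unsatisfied.

1/3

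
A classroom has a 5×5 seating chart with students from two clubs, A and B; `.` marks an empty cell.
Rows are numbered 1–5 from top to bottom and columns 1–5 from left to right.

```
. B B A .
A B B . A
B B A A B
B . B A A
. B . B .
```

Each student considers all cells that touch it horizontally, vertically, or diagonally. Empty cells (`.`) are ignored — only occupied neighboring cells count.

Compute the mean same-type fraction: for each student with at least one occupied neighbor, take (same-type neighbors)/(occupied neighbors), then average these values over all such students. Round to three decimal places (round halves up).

Row 1: (1,2)B 3/4 · (1,3)B 3/4 · (1,4)A 1/3
Row 2: (2,1)A 0/4 · (2,2)B 5/7 · (2,3)B 4/7 · (2,5)A 2/3
Row 3: (3,1)B 3/4 · (3,2)B 5/7 · (3,3)A 2/6 · (3,4)A 4/7 · (3,5)B 0/4
Row 4: (4,1)B 3/3 · (4,3)B 3/6 · (4,4)A 3/6 · (4,5)A 2/4
Row 5: (5,2)B 2/2 · (5,4)B 1/3
Sum over 18 students: 3/4 + 3/4 + 1/3 + 0/4 + 5/7 + 4/7 + 2/3 + 3/4 + 5/7 + 2/6 + 4/7 + 0/4 + 3/3 + 3/6 + 3/6 + 2/4 + 2/2 + 1/3 = 839/84; mean = 839/84 ÷ 18 = 839/1512 = 0.554894… → 0.555.

0.555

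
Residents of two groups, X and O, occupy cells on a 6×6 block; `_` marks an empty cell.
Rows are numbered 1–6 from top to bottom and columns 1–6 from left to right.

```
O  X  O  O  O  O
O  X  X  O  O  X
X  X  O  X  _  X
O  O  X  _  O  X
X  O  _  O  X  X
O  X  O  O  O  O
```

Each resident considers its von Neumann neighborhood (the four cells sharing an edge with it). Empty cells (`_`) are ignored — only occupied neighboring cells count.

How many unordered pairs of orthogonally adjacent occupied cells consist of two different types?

27

Scan each occupied cell's neighbors to the right and below so each pair is counted once.
Row 1: O(1,1)–X(1,2)≠ O(1,1)–O(2,1)= X(1,2)–O(1,3)≠ X(1,2)–X(2,2)= O(1,3)–O(1,4)= O(1,3)–X(2,3)≠ O(1,4)–O(1,5)= O(1,4)–O(2,4)= O(1,5)–O(1,6)= O(1,5)–O(2,5)= O(1,6)–X(2,6)≠  → 4/11 unlike.
Row 2: O(2,1)–X(2,2)≠ O(2,1)–X(3,1)≠ X(2,2)–X(2,3)= X(2,2)–X(3,2)= X(2,3)–O(2,4)≠ X(2,3)–O(3,3)≠ O(2,4)–O(2,5)= O(2,4)–X(3,4)≠ O(2,5)–X(2,6)≠ X(2,6)–X(3,6)=  → 6/10 unlike.
Row 3: X(3,1)–X(3,2)= X(3,1)–O(4,1)≠ X(3,2)–O(3,3)≠ X(3,2)–O(4,2)≠ O(3,3)–X(3,4)≠ O(3,3)–X(4,3)≠ X(3,6)–X(4,6)=  → 5/7 unlike.
Row 4: O(4,1)–O(4,2)= O(4,1)–X(5,1)≠ O(4,2)–X(4,3)≠ O(4,2)–O(5,2)= O(4,5)–X(4,6)≠ O(4,5)–X(5,5)≠ X(4,6)–X(5,6)=  → 4/7 unlike.
Row 5: X(5,1)–O(5,2)≠ X(5,1)–O(6,1)≠ O(5,2)–X(6,2)≠ O(5,4)–X(5,5)≠ O(5,4)–O(6,4)= X(5,5)–X(5,6)= X(5,5)–O(6,5)≠ X(5,6)–O(6,6)≠  → 6/8 unlike.
Row 6: O(6,1)–X(6,2)≠ X(6,2)–O(6,3)≠ O(6,3)–O(6,4)= O(6,4)–O(6,5)= O(6,5)–O(6,6)=  → 2/5 unlike.
Total adjacent occupied pairs: 48; unlike-type pairs: 27.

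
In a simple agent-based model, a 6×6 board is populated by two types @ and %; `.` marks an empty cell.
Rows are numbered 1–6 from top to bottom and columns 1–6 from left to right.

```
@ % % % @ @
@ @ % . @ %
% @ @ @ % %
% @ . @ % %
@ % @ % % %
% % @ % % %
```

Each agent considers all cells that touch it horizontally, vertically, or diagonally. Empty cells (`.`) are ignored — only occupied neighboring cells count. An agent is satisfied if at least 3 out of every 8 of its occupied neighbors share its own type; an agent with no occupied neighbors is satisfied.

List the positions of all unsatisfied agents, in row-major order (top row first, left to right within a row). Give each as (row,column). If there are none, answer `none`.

(3,1), (5,1), (6,3)

(1,1)@ 2/3 ✓
(1,2)% 2/5 ✓
(1,3)% 3/4 ✓
(1,4)% 2/4 ✓
(1,5)@ 2/4 ✓
(1,6)@ 2/3 ✓
(2,1)@ 3/5 ✓
(2,2)@ 4/8 ✓
(2,3)% 3/7 ✓
(2,5)@ 3/7 ✓
(2,6)% 2/5 ✓
(3,1)% 1/5 ✗
(3,2)@ 4/7 ✓
(3,3)@ 5/6 ✓
(3,4)@ 3/6 ✓
(3,5)% 4/7 ✓
(3,6)% 4/5 ✓
(4,1)% 2/5 ✓
(4,2)@ 4/7 ✓
(4,4)@ 3/7 ✓
(4,5)% 6/8 ✓
(4,6)% 5/5 ✓
(5,1)@ 1/5 ✗
(5,2)% 3/7 ✓
(5,3)@ 3/7 ✓
(5,4)% 4/7 ✓
(5,5)% 7/8 ✓
(5,6)% 5/5 ✓
(6,1)% 2/3 ✓
(6,2)% 2/5 ✓
(6,3)@ 1/5 ✗
(6,4)% 3/5 ✓
(6,5)% 5/5 ✓
(6,6)% 3/3 ✓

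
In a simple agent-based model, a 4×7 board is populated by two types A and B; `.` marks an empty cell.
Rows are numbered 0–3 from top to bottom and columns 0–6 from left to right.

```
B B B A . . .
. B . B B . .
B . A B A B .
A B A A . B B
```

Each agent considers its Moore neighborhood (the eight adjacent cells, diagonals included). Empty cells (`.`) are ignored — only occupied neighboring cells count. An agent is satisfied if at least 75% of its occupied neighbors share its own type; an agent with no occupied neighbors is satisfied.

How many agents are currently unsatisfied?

11

Row 0: (0,0)B 2/2 ok · (0,1)B 3/3 ok · (0,2)B 3/4 ok · (0,3)A 0/3 unhappy
Row 1: (1,1)B 4/5 ok · (1,3)B 3/6 unhappy · (1,4)B 3/5 unhappy
Row 2: (2,0)B 2/3 unhappy · (2,2)A 2/6 unhappy · (2,3)B 2/6 unhappy · (2,4)A 1/6 unhappy · (2,5)B 3/4 ok
Row 3: (3,0)A 0/2 unhappy · (3,1)B 1/4 unhappy · (3,2)A 2/4 unhappy · (3,3)A 3/4 ok · (3,5)B 2/3 unhappy · (3,6)B 2/2 ok
Unsatisfied: (0,3), (1,3), (1,4), (2,0), (2,2), (2,3), (2,4), (3,0), (3,1), (3,2), (3,5) — 11 in total.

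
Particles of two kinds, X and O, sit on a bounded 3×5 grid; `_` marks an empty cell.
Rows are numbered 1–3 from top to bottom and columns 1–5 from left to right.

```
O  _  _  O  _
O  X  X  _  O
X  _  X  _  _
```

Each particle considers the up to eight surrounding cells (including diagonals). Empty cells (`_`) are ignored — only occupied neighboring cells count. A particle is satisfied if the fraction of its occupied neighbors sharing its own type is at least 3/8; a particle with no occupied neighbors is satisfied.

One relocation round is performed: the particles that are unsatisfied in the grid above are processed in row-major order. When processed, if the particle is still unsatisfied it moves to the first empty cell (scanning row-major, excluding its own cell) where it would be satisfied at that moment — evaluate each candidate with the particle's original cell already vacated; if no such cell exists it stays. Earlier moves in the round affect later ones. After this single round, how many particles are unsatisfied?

1

Initially unsatisfied (in order): (2,1).
  (2,1) → (1,5).
Resulting grid:
O _ _ O O
_ X X _ O
X _ X _ _
Unsatisfied now: (1,1).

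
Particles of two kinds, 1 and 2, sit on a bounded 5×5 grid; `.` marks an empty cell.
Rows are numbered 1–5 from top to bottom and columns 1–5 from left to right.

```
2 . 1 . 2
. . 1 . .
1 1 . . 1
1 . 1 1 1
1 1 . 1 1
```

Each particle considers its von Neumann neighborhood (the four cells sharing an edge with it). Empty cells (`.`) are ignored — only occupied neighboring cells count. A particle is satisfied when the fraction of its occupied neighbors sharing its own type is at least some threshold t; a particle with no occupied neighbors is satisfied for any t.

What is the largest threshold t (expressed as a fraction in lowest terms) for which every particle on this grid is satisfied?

Row 1: (1,1)2 — no occupied neighbors · (1,3)1 1/1 · (1,5)2 — no occupied neighbors
Row 2: (2,3)1 1/1
Row 3: (3,1)1 2/2 · (3,2)1 1/1 · (3,5)1 1/1
Row 4: (4,1)1 2/2 · (4,3)1 1/1 · (4,4)1 3/3 · (4,5)1 3/3
Row 5: (5,1)1 2/2 · (5,2)1 1/1 · (5,4)1 2/2 · (5,5)1 2/2
The smallest same-type fraction is 1/1 at (1,3), which reduces to 1/1. Any threshold above that leaves this particle unsatisfied.

1/1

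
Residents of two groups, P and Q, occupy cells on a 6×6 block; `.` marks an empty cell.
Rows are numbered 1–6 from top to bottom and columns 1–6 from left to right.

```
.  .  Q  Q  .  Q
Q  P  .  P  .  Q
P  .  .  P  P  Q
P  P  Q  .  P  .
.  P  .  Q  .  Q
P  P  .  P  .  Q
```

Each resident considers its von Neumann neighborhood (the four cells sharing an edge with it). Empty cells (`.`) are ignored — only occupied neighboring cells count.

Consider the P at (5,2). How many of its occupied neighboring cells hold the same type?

2

Occupied neighbors of (5,2): (4,2)=P, (6,2)=P.
Same type (P): 2 of 2.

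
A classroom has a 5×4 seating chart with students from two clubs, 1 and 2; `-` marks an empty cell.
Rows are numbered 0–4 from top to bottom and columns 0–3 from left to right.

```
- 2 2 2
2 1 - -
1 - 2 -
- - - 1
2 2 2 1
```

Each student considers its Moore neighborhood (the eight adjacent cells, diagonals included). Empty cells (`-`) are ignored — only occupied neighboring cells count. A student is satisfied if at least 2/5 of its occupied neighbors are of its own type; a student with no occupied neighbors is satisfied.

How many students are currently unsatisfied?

5

Row 0: (0,1)2 2/3 satisfied · (0,2)2 2/3 satisfied · (0,3)2 1/1 satisfied
Row 1: (1,0)2 1/3 not · (1,1)1 1/5 not
Row 2: (2,0)1 1/2 satisfied · (2,2)2 0/2 not
Row 3: (3,3)1 1/3 not
Row 4: (4,0)2 1/1 satisfied · (4,1)2 2/2 satisfied · (4,2)2 1/3 not · (4,3)1 1/2 satisfied
Unsatisfied: (1,0), (1,1), (2,2), (3,3), (4,2) — 5 in total.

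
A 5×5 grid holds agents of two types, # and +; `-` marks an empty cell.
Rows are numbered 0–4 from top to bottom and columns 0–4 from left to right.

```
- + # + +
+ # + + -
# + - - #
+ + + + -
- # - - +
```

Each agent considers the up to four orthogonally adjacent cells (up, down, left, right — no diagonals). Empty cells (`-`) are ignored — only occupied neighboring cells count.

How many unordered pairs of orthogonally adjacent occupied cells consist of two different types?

Scan each occupied cell's neighbors to the right and below so each pair is counted once.
From row 0: 4 unlike of 6 pairs (running 4/6).
From row 1: 4 unlike of 5 pairs (running 8/11).
From row 2: 2 unlike of 3 pairs (running 10/14).
From row 3: 1 unlike of 4 pairs (running 11/18).
Total adjacent occupied pairs: 18; unlike-type pairs: 11.

11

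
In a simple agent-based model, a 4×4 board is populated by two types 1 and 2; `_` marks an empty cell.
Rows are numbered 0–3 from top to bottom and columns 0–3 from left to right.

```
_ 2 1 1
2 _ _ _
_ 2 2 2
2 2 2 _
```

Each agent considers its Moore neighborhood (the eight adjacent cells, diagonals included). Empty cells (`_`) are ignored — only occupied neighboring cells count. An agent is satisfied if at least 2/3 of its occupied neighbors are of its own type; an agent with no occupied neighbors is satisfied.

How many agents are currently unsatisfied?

2

(0,1)2 1/2 ✗
(0,2)1 1/2 ✗
(0,3)1 1/1 ✓
(1,0)2 2/2 ✓
(2,1)2 5/5 ✓
(2,2)2 4/4 ✓
(2,3)2 2/2 ✓
(3,0)2 2/2 ✓
(3,1)2 4/4 ✓
(3,2)2 4/4 ✓
Unsatisfied: (0,1), (0,2) — 2 in total.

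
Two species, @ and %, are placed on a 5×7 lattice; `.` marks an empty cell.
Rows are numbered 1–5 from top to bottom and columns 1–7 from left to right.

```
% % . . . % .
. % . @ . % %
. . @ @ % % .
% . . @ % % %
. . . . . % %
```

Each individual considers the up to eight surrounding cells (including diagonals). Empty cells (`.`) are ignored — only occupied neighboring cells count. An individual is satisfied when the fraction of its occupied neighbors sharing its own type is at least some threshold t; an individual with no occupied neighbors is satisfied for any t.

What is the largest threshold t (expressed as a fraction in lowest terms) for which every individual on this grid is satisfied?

1/2

Row 1: (1,1)% 2/2 · (1,2)% 2/2 · (1,6)% 2/2
Row 2: (2,2)% 2/3 · (2,4)@ 2/3 · (2,6)% 4/4 · (2,7)% 3/3
Row 3: (3,3)@ 3/4 · (3,4)@ 3/5 · (3,5)% 4/7 · (3,6)% 6/6
Row 4: (4,1)% — no occupied neighbors · (4,4)@ 2/4 · (4,5)% 4/6 · (4,6)% 6/6 · (4,7)% 4/4
Row 5: (5,6)% 4/4 · (5,7)% 3/3
The smallest same-type fraction is 2/4 at (4,4), which reduces to 1/2. Any threshold above that leaves this individual unsatisfied.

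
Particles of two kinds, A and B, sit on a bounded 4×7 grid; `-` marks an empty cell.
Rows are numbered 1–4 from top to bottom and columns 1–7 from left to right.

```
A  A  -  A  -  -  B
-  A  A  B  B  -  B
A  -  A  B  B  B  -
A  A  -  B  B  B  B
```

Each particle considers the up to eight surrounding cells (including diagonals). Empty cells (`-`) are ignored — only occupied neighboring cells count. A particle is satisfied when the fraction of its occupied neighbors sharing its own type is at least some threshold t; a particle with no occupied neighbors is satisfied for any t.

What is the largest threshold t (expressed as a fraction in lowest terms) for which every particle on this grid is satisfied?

1/3

Row 1: (1,1)A 2/2 · (1,2)A 3/3 · (1,4)A 1/3 · (1,7)B 1/1
Row 2: (2,2)A 5/5 · (2,3)A 4/6 · (2,4)B 3/6 · (2,5)B 4/5 · (2,7)B 2/2
Row 3: (3,1)A 3/3 · (3,3)A 3/6 · (3,4)B 5/7 · (3,5)B 7/7 · (3,6)B 6/6
Row 4: (4,1)A 2/2 · (4,2)A 3/3 · (4,4)B 3/4 · (4,5)B 5/5 · (4,6)B 4/4 · (4,7)B 2/2
The smallest same-type fraction is 1/3 at (1,4), which reduces to 1/3. Any threshold above that leaves this particle unsatisfied.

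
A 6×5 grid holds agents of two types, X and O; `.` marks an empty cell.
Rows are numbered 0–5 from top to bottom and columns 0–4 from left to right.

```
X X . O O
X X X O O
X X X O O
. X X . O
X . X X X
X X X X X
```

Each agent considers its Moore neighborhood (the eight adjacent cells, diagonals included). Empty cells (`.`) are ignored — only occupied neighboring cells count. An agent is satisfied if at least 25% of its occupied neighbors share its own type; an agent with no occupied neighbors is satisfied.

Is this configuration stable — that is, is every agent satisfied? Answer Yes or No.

Row 0: (0,0)X 3/3 satisfied · (0,1)X 4/4 satisfied · (0,3)O 3/4 satisfied · (0,4)O 3/3 satisfied
Row 1: (1,0)X 5/5 satisfied · (1,1)X 7/7 satisfied · (1,2)X 4/7 satisfied · (1,3)O 5/7 satisfied · (1,4)O 5/5 satisfied
Row 2: (2,0)X 4/4 satisfied · (2,1)X 7/7 satisfied · (2,2)X 5/7 satisfied · (2,3)O 4/7 satisfied · (2,4)O 4/4 satisfied
Row 3: (3,1)X 6/6 satisfied · (3,2)X 5/6 satisfied · (3,4)O 2/4 satisfied
Row 4: (4,0)X 3/3 satisfied · (4,2)X 6/6 satisfied · (4,3)X 6/7 satisfied · (4,4)X 3/4 satisfied
Row 5: (5,0)X 2/2 satisfied · (5,1)X 4/4 satisfied · (5,2)X 4/4 satisfied · (5,3)X 5/5 satisfied · (5,4)X 3/3 satisfied
All meet the threshold, so the configuration is stable.

Yes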